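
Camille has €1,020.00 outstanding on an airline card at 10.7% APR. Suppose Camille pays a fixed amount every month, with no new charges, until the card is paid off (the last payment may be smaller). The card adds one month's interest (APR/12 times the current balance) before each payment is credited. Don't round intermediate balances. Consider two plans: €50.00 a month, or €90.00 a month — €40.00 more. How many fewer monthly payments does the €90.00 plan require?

10 fewer payments

Monthly rate r = 10.7%/12 = 0.891667% = 0.00891667.
At €50.00/mo: n = ⌈−ln(1 − rB₀/P)/ln(1+r)⌉ = 23 payments (last €30.88); total interest = total paid − €1,020.00 = €110.88.
At €90.00/mo: 13 payments (last €0.08); total interest €60.08.
Payments saved = 23 − 13 = 10.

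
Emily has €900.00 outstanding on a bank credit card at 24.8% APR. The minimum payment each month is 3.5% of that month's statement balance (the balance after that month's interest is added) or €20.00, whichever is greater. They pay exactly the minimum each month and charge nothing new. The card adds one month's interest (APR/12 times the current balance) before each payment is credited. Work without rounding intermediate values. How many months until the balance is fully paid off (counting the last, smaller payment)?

Monthly rate r = 24.8%/12 = 2.06667% = 0.0206667.
While 3.5% of the post-interest balance exceeds €20.00, each month B ← (B·(1+r))·(1 − 0.035), i.e. B shrinks by the factor (1+r)·0.965 = 0.98494.
This holds for months 1–32. Entering month 33 the balance is €553.86; 3.5% of the post-interest balance is now below €20.00, so the flat €20.00 minimum applies from here.
From month 33 a fixed €20.00 at rate r clears €553.86 in 42 more payments. Total: 32 + 42 = 74 months.

74 months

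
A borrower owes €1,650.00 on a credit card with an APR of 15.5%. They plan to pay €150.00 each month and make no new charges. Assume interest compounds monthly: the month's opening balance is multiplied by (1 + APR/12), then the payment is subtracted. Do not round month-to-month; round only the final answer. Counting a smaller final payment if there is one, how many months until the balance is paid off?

12 payments

Monthly rate r = 15.5%/12 = 1.29167% = 0.0129167.
Recurrence: B ← B·(1+r) − €150.00.
Month 1: interest €21.31; balance after payment €1,521.31.
Month 2: interest €19.65; balance after payment €1,390.96.
Closed form: n = −ln(1 − rB₀/P)/ln(1+r) = −ln(0.85792)/ln(1.01292) ≈ 11.941, so the balance reaches zero during payment 12.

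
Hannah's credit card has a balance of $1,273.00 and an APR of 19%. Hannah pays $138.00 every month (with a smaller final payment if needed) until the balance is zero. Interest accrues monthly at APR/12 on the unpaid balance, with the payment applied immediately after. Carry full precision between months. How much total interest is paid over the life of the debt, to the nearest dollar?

Monthly rate r = 19%/12 = 1.58333% = 0.0158333.
Payoff takes n = ⌈−ln(1 − rB₀/P)/ln(1+r)⌉ = ⌈10.051⌉ = 11 payments; the last is $7.06.
Total paid = 10·$138.00 + $7.06 = $1,387.06.
Total interest = total paid − principal = $1,387.06 − $1,273.00 = $114.06.

$114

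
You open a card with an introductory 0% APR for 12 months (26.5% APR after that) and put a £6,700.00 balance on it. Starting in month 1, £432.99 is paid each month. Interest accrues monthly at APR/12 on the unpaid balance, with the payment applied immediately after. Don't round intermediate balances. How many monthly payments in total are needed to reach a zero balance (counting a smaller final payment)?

16 payments

Promo months 1–12 at r₀ = 0%/12 = 0; months 13+ at r₁ = 26.5%/12 = 0.0220833.
After month 12 (no interest yet): B = £6,700.00 − 12·£432.99 = £1,504.12.
Then at r₁ with £432.99/mo: n₂ = −ln(1 − r₁·B/P)/ln(1+r₁) ≈ 3.65 → 4 more payments.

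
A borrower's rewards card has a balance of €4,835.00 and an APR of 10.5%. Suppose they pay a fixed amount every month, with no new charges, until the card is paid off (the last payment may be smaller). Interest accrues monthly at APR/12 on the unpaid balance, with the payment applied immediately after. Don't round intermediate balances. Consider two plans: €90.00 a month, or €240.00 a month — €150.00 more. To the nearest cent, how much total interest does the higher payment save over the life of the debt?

€1,217.72

Monthly rate r = 10.5%/12 = 0.875% = 0.00875.
At €90.00/mo: n = ⌈−ln(1 − rB₀/P)/ln(1+r)⌉ = 73 payments (last €80.10); total interest = total paid − €4,835.00 = €1,725.10.
At €240.00/mo: 23 payments (last €62.38); total interest €507.38.
Interest saved = €1,725.10 − €507.38 = €1,217.72.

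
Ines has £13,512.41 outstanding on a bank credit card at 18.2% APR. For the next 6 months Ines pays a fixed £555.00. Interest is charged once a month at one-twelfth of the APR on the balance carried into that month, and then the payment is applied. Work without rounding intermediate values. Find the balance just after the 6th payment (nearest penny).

£11,330.77

Monthly rate r = 18.2%/12 = 1.51667% = 0.0151667.
Each month: B ← B·(1+r) − £555.00.
Month 1: interest £204.94; balance after payment £13,162.35.
Month 2: interest £199.63; balance after payment £12,806.98.
Month 3: interest £194.24; balance after payment £12,446.22.
Month 4: interest £188.77; balance after payment £12,079.98.
Month 5: interest £183.21; balance after payment £11,708.20.
Month 6: interest £177.57; balance after payment £11,330.77.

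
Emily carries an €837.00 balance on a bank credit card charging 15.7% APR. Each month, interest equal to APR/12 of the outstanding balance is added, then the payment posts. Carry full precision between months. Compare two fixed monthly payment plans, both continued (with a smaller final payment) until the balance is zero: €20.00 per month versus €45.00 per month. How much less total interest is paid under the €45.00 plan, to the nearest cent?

€254.77

Monthly rate r = 15.7%/12 = 1.30833% = 0.0130833.
At €20.00/mo: n = ⌈−ln(1 − rB₀/P)/ln(1+r)⌉ = 62 payments (last €0.22); total interest = total paid − €837.00 = €383.22.
At €45.00/mo: 22 payments (last €20.45); total interest €128.45.
Interest saved = €383.22 − €128.45 = €254.77.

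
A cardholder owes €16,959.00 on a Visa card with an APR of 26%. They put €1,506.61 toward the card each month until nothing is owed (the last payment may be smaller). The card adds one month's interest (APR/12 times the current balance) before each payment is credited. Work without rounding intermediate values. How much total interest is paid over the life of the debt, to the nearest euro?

€2,691

Monthly rate r = 26%/12 = 2.16667% = 0.0216667.
Payoff takes n = ⌈−ln(1 − rB₀/P)/ln(1+r)⌉ = ⌈13.042⌉ = 14 payments; the last is €64.47.
Total paid = 13·€1,506.61 + €64.47 = €19,650.40.
Total interest = total paid − principal = €19,650.40 − €16,959.00 = €2,691.40.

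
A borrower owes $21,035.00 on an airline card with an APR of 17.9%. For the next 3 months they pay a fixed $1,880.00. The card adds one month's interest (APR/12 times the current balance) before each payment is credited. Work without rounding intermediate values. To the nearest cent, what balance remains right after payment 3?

Monthly rate r = 17.9%/12 = 1.49167% = 0.0149167.
Each month: B ← B·(1+r) − $1,880.00.
Month 1: interest $313.77; balance after payment $19,468.77.
Month 2: interest $290.41; balance after payment $17,879.18.
Month 3: interest $266.70; balance after payment $16,265.88.

$16,265.88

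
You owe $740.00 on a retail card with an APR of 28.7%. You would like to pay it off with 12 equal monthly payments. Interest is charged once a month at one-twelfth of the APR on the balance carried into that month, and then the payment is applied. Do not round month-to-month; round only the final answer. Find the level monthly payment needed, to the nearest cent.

Monthly rate r = 28.7%/12 = 2.39167% = 0.0239167.
Level-payment amortization: P = B₀·r / (1 − (1+r)^(−n)) = 740.00·0.0239167 / (1 − 1.02392^(−12)).
Denominator 1 − (1+r)^(−12) = 0.246948543.
P = 17.6983 / 0.246948543 ≈ 71.67.

$71.67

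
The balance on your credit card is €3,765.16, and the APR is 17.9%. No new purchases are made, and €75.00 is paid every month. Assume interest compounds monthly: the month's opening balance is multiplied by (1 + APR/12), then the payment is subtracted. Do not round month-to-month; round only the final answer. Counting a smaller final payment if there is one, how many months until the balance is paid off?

Monthly rate r = 17.9%/12 = 1.49167% = 0.0149167.
Recurrence: B ← B·(1+r) − €75.00.
Month 1: interest €56.16; balance after payment €3,746.32.
Month 2: interest €55.88; balance after payment €3,727.21.
Closed form: n = −ln(1 − rB₀/P)/ln(1+r) = −ln(0.25115)/ln(1.01492) ≈ 93.317, so the balance reaches zero during payment 94.

94 payments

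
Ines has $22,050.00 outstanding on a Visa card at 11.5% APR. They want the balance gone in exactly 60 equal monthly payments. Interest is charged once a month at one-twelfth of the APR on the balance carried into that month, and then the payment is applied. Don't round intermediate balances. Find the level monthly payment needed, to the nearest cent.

Monthly rate r = 11.5%/12 = 0.958333% = 0.00958333.
Level-payment amortization: P = B₀·r / (1 − (1+r)^(−n)) = 22050.00·0.00958333 / (1 − 1.00958^(−60)).
Denominator 1 − (1+r)^(−60) = 0.435752486.
P = 211.312 / 0.435752486 ≈ 484.94.

$484.94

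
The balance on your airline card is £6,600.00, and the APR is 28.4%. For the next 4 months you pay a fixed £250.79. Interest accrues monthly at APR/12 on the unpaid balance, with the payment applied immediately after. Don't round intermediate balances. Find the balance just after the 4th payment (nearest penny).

Monthly rate r = 28.4%/12 = 2.36667% = 0.0236667.
Each month: B ← B·(1+r) − £250.79.
Month 1: interest £156.20; balance after payment £6,505.41.
Month 2: interest £153.96; balance after payment £6,408.58.
Month 3: interest £151.67; balance after payment £6,309.46.
Month 4: interest £149.32; balance after payment £6,208.00.

£6,208.00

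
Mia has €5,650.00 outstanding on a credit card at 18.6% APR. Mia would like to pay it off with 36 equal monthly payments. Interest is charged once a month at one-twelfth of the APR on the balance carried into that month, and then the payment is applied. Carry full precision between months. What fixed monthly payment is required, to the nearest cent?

€205.97

Monthly rate r = 18.6%/12 = 1.55% = 0.0155.
Level-payment amortization: P = B₀·r / (1 − (1+r)^(−n)) = 5650.00·0.0155 / (1 − 1.0155^(−36)).
Denominator 1 − (1+r)^(−36) = 0.425192268.
P = 87.575 / 0.425192268 ≈ 205.97.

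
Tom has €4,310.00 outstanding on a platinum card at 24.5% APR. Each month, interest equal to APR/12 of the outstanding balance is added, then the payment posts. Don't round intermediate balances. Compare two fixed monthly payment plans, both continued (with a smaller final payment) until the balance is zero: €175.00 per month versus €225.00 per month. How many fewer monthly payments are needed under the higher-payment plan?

10 fewer payments

Monthly rate r = 24.5%/12 = 2.04167% = 0.0204167.
At €175.00/mo: n = ⌈−ln(1 − rB₀/P)/ln(1+r)⌉ = 35 payments (last €101.34); total interest = total paid − €4,310.00 = €1,741.34.
At €225.00/mo: 25 payments (last €123.29); total interest €1,213.29.
Payments saved = 35 − 25 = 10.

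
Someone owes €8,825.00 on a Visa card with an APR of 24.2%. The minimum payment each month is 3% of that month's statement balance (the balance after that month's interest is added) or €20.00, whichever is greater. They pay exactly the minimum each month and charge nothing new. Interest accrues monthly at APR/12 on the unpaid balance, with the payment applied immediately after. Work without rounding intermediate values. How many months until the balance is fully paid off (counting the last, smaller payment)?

Monthly rate r = 24.2%/12 = 2.01667% = 0.0201667.
While 3% of the post-interest balance exceeds €20.00, each month B ← (B·(1+r))·(1 − 0.03), i.e. B shrinks by the factor (1+r)·0.97 = 0.98956.
This holds for months 1–249. Entering month 250 the balance is €647.12; 3% of the post-interest balance is now below €20.00, so the flat €20.00 minimum applies from here.
From month 250 a fixed €20.00 at rate r clears €647.12 in 53 more payments. Total: 249 + 53 = 302 months.

302 months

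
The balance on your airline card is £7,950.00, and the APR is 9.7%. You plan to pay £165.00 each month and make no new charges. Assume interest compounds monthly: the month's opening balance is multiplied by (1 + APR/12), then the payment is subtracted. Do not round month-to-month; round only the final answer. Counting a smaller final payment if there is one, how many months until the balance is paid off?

62 months

Monthly rate r = 9.7%/12 = 0.808333% = 0.00808333.
Recurrence: B ← B·(1+r) − £165.00.
Month 1: interest £64.26; balance after payment £7,849.26.
Month 2: interest £63.45; balance after payment £7,747.71.
Closed form: n = −ln(1 − rB₀/P)/ln(1+r) = −ln(0.61053)/ln(1.00808) ≈ 61.289, so the balance reaches zero during payment 62.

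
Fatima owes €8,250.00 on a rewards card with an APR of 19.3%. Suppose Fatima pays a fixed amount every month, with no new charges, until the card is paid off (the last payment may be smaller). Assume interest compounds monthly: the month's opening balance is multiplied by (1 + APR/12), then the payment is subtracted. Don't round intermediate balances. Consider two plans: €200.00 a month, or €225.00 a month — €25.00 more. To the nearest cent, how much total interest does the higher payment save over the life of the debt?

Monthly rate r = 19.3%/12 = 1.60833% = 0.0160833.
At €200.00/mo: n = ⌈−ln(1 − rB₀/P)/ln(1+r)⌉ = 69 payments (last €50.52); total interest = total paid − €8,250.00 = €5,400.52.
At €225.00/mo: 56 payments (last €188.86); total interest €4,313.86.
Interest saved = €5,400.52 − €4,313.86 = €1,086.66.

€1,086.66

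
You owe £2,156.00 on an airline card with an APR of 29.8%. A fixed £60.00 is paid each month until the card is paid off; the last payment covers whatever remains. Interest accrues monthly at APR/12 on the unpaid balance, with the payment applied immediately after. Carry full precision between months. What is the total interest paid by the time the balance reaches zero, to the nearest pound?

Monthly rate r = 29.8%/12 = 2.48333% = 0.0248333.
Payoff takes n = ⌈−ln(1 − rB₀/P)/ln(1+r)⌉ = ⌈90.861⌉ = 91 payments; the last is £51.74.
Total paid = 90·£60.00 + £51.74 = £5,451.74.
Total interest = total paid − principal = £5,451.74 − £2,156.00 = £3,295.74.

£3,296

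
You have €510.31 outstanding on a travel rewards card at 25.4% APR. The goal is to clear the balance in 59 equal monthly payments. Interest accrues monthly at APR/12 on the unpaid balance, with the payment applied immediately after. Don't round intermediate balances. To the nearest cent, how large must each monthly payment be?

€15.23

Monthly rate r = 25.4%/12 = 2.11667% = 0.0211667.
Level-payment amortization: P = B₀·r / (1 − (1+r)^(−n)) = 510.31·0.0211667 / (1 − 1.02117^(−59)).
Denominator 1 − (1+r)^(−59) = 0.709397843.
P = 10.8016 / 0.709397843 ≈ 15.23.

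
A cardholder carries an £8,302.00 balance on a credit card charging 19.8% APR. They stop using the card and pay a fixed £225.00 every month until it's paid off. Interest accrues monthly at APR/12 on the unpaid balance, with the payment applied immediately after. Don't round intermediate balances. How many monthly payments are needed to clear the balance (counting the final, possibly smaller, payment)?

58 months

Monthly rate r = 19.8%/12 = 1.65% = 0.0165.
Recurrence: B ← B·(1+r) − £225.00.
Month 1: interest £136.98; balance after payment £8,213.98.
Month 2: interest £135.53; balance after payment £8,124.51.
Closed form: n = −ln(1 − rB₀/P)/ln(1+r) = −ln(0.39119)/ln(1.0165) ≈ 57.351, so the balance reaches zero during payment 58.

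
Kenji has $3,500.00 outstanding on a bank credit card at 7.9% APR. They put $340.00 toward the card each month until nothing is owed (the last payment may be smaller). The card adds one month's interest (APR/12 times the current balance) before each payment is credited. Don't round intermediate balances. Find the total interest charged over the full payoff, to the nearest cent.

$136.40

Monthly rate r = 7.9%/12 = 0.658333% = 0.00658333.
Payoff takes n = ⌈−ln(1 − rB₀/P)/ln(1+r)⌉ = ⌈10.695⌉ = 11 payments; the last is $236.40.
Total paid = 10·$340.00 + $236.40 = $3,636.40.
Total interest = total paid − principal = $3,636.40 − $3,500.00 = $136.40.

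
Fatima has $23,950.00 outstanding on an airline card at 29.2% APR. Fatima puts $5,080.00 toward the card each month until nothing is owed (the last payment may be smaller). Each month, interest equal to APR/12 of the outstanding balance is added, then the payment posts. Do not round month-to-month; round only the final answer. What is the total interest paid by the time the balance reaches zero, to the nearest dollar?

Monthly rate r = 29.2%/12 = 2.43333% = 0.0243333.
Payoff takes n = ⌈−ln(1 − rB₀/P)/ln(1+r)⌉ = ⌈5.068⌉ = 6 payments; the last is $350.98.
Total paid = 5·$5,080.00 + $350.98 = $25,750.98.
Total interest = total paid − principal = $25,750.98 − $23,950.00 = $1,800.98.

$1,801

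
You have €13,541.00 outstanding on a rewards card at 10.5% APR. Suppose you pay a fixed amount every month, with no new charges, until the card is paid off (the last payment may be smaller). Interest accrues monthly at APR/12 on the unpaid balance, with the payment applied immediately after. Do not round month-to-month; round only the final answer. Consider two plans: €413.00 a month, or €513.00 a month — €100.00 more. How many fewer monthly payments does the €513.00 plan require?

8 fewer payments

Monthly rate r = 10.5%/12 = 0.875% = 0.00875.
At €413.00/mo: n = ⌈−ln(1 − rB₀/P)/ln(1+r)⌉ = 39 payments (last €334.95); total interest = total paid − €13,541.00 = €2,487.95.
At €513.00/mo: 31 payments (last €74.31); total interest €1,923.31.
Payments saved = 39 − 31 = 8.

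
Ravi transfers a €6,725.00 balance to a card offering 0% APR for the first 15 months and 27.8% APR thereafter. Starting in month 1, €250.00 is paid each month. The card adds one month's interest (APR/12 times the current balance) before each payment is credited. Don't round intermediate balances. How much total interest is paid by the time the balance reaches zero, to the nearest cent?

Promo months 1–15 at r₀ = 0%/12 = 0; months 16+ at r₁ = 27.8%/12 = 0.0231667.
After month 15 (no interest yet): B = €6,725.00 − 15·€250.00 = €2,975.00.
Then at r₁ with €250.00/mo: n₂ = −ln(1 − r₁·B/P)/ln(1+r₁) ≈ 14.08 → 15 more payments.
Total paid = 29·€250.00 + €20.88 = €7,270.88; interest = €7,270.88 − €6,725.00 = €545.88.

€545.88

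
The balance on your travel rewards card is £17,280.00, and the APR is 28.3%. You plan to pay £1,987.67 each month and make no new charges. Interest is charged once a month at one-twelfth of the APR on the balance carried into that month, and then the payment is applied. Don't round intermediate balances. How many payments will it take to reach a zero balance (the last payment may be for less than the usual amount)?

10 payments

Monthly rate r = 28.3%/12 = 2.35833% = 0.0235833.
Recurrence: B ← B·(1+r) − £1,987.67.
Month 1: interest £407.52; balance after payment £15,699.85.
Month 2: interest £370.25; balance after payment £14,082.43.
Closed form: n = −ln(1 − rB₀/P)/ln(1+r) = −ln(0.79498)/ln(1.02358) ≈ 9.843, so the balance reaches zero during payment 10.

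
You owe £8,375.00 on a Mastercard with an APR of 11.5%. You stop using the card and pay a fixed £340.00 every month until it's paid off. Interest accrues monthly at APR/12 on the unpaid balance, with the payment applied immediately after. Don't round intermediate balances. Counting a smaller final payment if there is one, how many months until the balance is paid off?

Monthly rate r = 11.5%/12 = 0.958333% = 0.00958333.
Recurrence: B ← B·(1+r) − £340.00.
Month 1: interest £80.26; balance after payment £8,115.26.
Month 2: interest £77.77; balance after payment £7,853.03.
Closed form: n = −ln(1 − rB₀/P)/ln(1+r) = −ln(0.76394)/ln(1.00958) ≈ 28.232, so the balance reaches zero during payment 29.

29 payments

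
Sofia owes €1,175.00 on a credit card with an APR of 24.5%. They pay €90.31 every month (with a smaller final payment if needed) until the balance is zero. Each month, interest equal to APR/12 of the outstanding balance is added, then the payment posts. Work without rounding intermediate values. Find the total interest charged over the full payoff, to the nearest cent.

€204.79

Monthly rate r = 24.5%/12 = 2.04167% = 0.0204167.
Payoff takes n = ⌈−ln(1 − rB₀/P)/ln(1+r)⌉ = ⌈15.276⌉ = 16 payments; the last is €25.14.
Total paid = 15·€90.31 + €25.14 = €1,379.79.
Total interest = total paid − principal = €1,379.79 − €1,175.00 = €204.79.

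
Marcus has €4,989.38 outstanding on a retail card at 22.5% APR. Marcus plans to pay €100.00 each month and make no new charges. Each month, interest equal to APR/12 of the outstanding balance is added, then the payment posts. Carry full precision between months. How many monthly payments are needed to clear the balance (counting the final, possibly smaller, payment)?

Monthly rate r = 22.5%/12 = 1.875% = 0.01875.
Recurrence: B ← B·(1+r) − €100.00.
Month 1: interest €93.55; balance after payment €4,982.93.
Month 2: interest €93.43; balance after payment €4,976.36.
Closed form: n = −ln(1 − rB₀/P)/ln(1+r) = −ln(0.064491)/ln(1.01875) ≈ 147.565, so the balance reaches zero during payment 148.

148 payments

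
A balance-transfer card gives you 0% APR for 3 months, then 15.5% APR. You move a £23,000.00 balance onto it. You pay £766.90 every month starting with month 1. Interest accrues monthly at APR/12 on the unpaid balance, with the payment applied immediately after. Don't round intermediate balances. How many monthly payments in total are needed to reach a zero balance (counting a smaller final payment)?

37 payments

Promo months 1–3 at r₀ = 0%/12 = 0; months 4+ at r₁ = 15.5%/12 = 0.0129167.
After month 3 (no interest yet): B = £23,000.00 − 3·£766.90 = £20,699.30.
Then at r₁ with £766.90/mo: n₂ = −ln(1 − r₁·B/P)/ln(1+r₁) ≈ 33.40 → 34 more payments.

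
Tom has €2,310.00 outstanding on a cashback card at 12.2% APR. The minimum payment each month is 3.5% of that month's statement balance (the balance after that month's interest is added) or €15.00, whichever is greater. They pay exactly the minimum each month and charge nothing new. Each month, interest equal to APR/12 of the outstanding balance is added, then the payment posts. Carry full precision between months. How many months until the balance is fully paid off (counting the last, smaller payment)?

Monthly rate r = 12.2%/12 = 1.01667% = 0.0101667.
While 3.5% of the post-interest balance exceeds €15.00, each month B ← (B·(1+r))·(1 − 0.035), i.e. B shrinks by the factor (1+r)·0.965 = 0.97481.
This holds for months 1–67. Entering month 68 the balance is €418.10; 3.5% of the post-interest balance is now below €15.00, so the flat €15.00 minimum applies from here.
From month 68 a fixed €15.00 at rate r clears €418.10 in 33 more payments. Total: 67 + 33 = 100 months.

100 months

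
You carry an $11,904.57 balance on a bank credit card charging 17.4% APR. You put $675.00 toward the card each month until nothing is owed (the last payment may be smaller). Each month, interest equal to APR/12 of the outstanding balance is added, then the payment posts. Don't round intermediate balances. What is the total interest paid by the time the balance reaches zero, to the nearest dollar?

$1,945

Monthly rate r = 17.4%/12 = 1.45% = 0.0145.
Payoff takes n = ⌈−ln(1 − rB₀/P)/ln(1+r)⌉ = ⌈20.516⌉ = 21 payments; the last is $349.63.
Total paid = 20·$675.00 + $349.63 = $13,849.63.
Total interest = total paid − principal = $13,849.63 − $11,904.57 = $1,945.06.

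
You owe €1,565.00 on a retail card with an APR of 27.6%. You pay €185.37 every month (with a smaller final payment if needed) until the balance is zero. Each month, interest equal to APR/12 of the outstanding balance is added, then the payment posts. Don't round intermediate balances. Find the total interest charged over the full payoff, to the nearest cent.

Monthly rate r = 27.6%/12 = 2.3% = 0.023.
Payoff takes n = ⌈−ln(1 − rB₀/P)/ln(1+r)⌉ = ⌈9.494⌉ = 10 payments; the last is €92.14.
Total paid = 9·€185.37 + €92.14 = €1,760.47.
Total interest = total paid − principal = €1,760.47 − €1,565.00 = €195.47.

€195.47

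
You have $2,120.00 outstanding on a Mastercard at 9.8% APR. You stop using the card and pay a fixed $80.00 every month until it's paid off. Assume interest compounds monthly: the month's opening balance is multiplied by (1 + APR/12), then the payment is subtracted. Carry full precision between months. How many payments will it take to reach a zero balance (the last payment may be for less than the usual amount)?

30 months

Monthly rate r = 9.8%/12 = 0.816667% = 0.00816667.
Recurrence: B ← B·(1+r) − $80.00.
Month 1: interest $17.31; balance after payment $2,057.31.
Month 2: interest $16.80; balance after payment $1,994.11.
Closed form: n = −ln(1 − rB₀/P)/ln(1+r) = −ln(0.78358)/ln(1.00817) ≈ 29.984, so the balance reaches zero during payment 30.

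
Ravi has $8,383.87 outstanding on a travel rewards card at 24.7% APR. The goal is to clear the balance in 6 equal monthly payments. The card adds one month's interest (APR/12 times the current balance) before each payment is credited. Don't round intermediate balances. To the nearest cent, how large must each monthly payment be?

Monthly rate r = 24.7%/12 = 2.05833% = 0.0205833.
Level-payment amortization: P = B₀·r / (1 − (1+r)^(−n)) = 8383.87·0.0205833 / (1 − 1.02058^(−6)).
Denominator 1 − (1+r)^(−6) = 0.115069489.
P = 172.568 / 0.115069489 ≈ 1499.69.

$1,499.69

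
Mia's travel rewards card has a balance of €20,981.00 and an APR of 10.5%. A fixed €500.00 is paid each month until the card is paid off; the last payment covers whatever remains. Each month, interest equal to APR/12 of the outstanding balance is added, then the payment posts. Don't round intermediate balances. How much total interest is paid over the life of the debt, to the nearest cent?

Monthly rate r = 10.5%/12 = 0.875% = 0.00875.
Payoff takes n = ⌈−ln(1 − rB₀/P)/ln(1+r)⌉ = ⌈52.520⌉ = 53 payments; the last is €260.45.
Total paid = 52·€500.00 + €260.45 = €26,260.45.
Total interest = total paid − principal = €26,260.45 − €20,981.00 = €5,279.45.

€5,279.45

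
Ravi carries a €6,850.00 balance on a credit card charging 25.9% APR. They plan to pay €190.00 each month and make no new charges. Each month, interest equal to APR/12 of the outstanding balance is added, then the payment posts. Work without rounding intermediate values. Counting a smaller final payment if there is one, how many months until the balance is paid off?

Monthly rate r = 25.9%/12 = 2.15833% = 0.0215833.
Recurrence: B ← B·(1+r) − €190.00.
Month 1: interest €147.85; balance after payment €6,807.85.
Month 2: interest €146.94; balance after payment €6,764.78.
Closed form: n = −ln(1 − rB₀/P)/ln(1+r) = −ln(0.22186)/ln(1.02158) ≈ 70.512, so the balance reaches zero during payment 71.

71 payments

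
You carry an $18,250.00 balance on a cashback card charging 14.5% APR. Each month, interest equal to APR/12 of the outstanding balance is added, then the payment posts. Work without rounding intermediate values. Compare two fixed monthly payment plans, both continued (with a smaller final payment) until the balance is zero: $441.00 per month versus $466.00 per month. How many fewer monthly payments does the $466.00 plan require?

Monthly rate r = 14.5%/12 = 1.20833% = 0.0120833.
At $441.00/mo: n = ⌈−ln(1 − rB₀/P)/ln(1+r)⌉ = 58 payments (last $317.02); total interest = total paid − $18,250.00 = $7,204.02.
At $466.00/mo: 54 payments (last $171.17); total interest $6,619.17.
Payments saved = 58 − 54 = 4.

4 fewer payments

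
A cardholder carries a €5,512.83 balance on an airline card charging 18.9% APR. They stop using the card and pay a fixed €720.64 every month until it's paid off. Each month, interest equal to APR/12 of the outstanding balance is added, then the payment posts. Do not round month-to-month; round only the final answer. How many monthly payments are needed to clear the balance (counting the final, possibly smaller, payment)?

Monthly rate r = 18.9%/12 = 1.575% = 0.01575.
Recurrence: B ← B·(1+r) − €720.64.
Month 1: interest €86.83; balance after payment €4,879.02.
Month 2: interest €76.84; balance after payment €4,235.22.
Closed form: n = −ln(1 − rB₀/P)/ln(1+r) = −ln(0.87951)/ln(1.01575) ≈ 8.216, so the balance reaches zero during payment 9.

9 payments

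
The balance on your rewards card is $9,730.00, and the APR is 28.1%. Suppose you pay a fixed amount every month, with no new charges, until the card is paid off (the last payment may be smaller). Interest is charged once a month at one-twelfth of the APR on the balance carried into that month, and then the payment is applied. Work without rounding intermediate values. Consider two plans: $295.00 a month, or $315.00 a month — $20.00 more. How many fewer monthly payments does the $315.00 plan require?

Monthly rate r = 28.1%/12 = 2.34167% = 0.0234167.
At $295.00/mo: n = ⌈−ln(1 − rB₀/P)/ln(1+r)⌉ = 64 payments (last $276.98); total interest = total paid − $9,730.00 = $9,131.98.
At $315.00/mo: 56 payments (last $161.58); total interest $7,756.58.
Payments saved = 64 − 56 = 8.

8 fewer payments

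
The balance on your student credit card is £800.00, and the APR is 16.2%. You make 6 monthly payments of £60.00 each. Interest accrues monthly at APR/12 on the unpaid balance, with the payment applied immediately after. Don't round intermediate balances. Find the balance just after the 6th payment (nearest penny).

£494.66

Monthly rate r = 16.2%/12 = 1.35% = 0.0135.
Each month: B ← B·(1+r) − £60.00.
Month 1: interest £10.80; balance after payment £750.80.
Month 2: interest £10.14; balance after payment £700.94.
Month 3: interest £9.46; balance after payment £650.40.
Month 4: interest £8.78; balance after payment £599.18.
Month 5: interest £8.09; balance after payment £547.27.
Month 6: interest £7.39; balance after payment £494.66.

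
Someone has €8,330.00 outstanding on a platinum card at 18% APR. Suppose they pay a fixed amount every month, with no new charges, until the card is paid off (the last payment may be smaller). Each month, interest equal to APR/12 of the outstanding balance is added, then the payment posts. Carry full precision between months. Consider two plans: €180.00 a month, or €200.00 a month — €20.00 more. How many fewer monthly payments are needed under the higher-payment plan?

Monthly rate r = 18%/12 = 1.5% = 0.015.
At €180.00/mo: n = ⌈−ln(1 − rB₀/P)/ln(1+r)⌉ = 80 payments (last €103.27); total interest = total paid − €8,330.00 = €5,993.27.
At €200.00/mo: 66 payments (last €166.82); total interest €4,836.82.
Payments saved = 80 − 66 = 14.

14 fewer payments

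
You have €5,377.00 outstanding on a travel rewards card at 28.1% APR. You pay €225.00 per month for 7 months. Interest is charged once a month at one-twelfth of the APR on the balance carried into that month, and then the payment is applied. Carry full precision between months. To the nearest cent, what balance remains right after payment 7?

€4,632.71

Monthly rate r = 28.1%/12 = 2.34167% = 0.0234167.
Each month: B ← B·(1+r) − €225.00.
Month 1: interest €125.91; balance after payment €5,277.91.
Month 2: interest €123.59; balance after payment €5,176.50.
Month 3: interest €121.22; balance after payment €5,072.72.
Month 4: interest €118.79; balance after payment €4,966.51.
Month 5: interest €116.30; balance after payment €4,857.80.
Month 6: interest €113.75; balance after payment €4,746.56.
Month 7: interest €111.15; balance after payment €4,632.71.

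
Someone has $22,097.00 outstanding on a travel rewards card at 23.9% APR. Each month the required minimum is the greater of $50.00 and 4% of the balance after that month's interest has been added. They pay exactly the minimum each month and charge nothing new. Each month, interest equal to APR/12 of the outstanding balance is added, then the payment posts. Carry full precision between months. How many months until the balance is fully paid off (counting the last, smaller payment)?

Monthly rate r = 23.9%/12 = 1.99167% = 0.0199167.
While 4% of the post-interest balance exceeds $50.00, each month B ← (B·(1+r))·(1 − 0.04), i.e. B shrinks by the factor (1+r)·0.96 = 0.97912.
This holds for months 1–138. Entering month 139 the balance is $1,201.41; 4% of the post-interest balance is now below $50.00, so the flat $50.00 minimum applies from here.
From month 139 a fixed $50.00 at rate r clears $1,201.41 in 34 more payments. Total: 138 + 34 = 172 months.

172 months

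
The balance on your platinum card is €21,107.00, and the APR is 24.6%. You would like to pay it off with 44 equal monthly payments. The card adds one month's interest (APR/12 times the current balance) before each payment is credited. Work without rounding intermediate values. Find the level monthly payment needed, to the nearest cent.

Monthly rate r = 24.6%/12 = 2.05% = 0.0205.
Level-payment amortization: P = B₀·r / (1 − (1+r)^(−n)) = 21107.00·0.0205 / (1 − 1.0205^(−44)).
Denominator 1 − (1+r)^(−44) = 0.590524802.
P = 432.694 / 0.590524802 ≈ 732.73.

€732.73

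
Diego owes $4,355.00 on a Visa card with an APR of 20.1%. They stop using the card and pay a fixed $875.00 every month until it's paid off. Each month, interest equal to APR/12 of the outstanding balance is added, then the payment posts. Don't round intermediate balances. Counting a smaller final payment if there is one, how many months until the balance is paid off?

6 months

Monthly rate r = 20.1%/12 = 1.675% = 0.01675.
Recurrence: B ← B·(1+r) − $875.00.
Month 1: interest $72.95; balance after payment $3,552.95.
Month 2: interest $59.51; balance after payment $2,737.46.
Month 3: interest $45.85; balance after payment $1,908.31.
Month 4: interest $31.96; balance after payment $1,065.27.
Month 5: interest $17.84; balance after payment $208.12.
Month 6: interest $3.49; balance after payment $0.00.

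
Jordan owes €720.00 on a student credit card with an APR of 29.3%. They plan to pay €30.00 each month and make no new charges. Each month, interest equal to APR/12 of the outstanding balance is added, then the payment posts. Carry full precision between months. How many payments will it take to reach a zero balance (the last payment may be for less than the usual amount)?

Monthly rate r = 29.3%/12 = 2.44167% = 0.0244167.
Recurrence: B ← B·(1+r) − €30.00.
Month 1: interest €17.58; balance after payment €707.58.
Month 2: interest €17.28; balance after payment €694.86.
Closed form: n = −ln(1 − rB₀/P)/ln(1+r) = −ln(0.414)/ln(1.02442) ≈ 36.558, so the balance reaches zero during payment 37.

37 months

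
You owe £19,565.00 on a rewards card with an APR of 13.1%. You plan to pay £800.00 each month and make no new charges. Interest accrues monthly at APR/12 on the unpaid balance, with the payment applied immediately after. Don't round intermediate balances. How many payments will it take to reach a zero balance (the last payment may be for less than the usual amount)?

Monthly rate r = 13.1%/12 = 1.09167% = 0.0109167.
Recurrence: B ← B·(1+r) − £800.00.
Month 1: interest £213.58; balance after payment £18,978.58.
Month 2: interest £207.18; balance after payment £18,385.77.
Closed form: n = −ln(1 − rB₀/P)/ln(1+r) = −ln(0.73302)/ln(1.01092) ≈ 28.605, so the balance reaches zero during payment 29.

29 payments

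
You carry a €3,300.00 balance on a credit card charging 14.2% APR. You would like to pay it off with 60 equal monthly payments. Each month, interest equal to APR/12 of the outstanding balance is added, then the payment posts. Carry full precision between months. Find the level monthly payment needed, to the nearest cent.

€77.13

Monthly rate r = 14.2%/12 = 1.18333% = 0.0118333.
Level-payment amortization: P = B₀·r / (1 − (1+r)^(−n)) = 3300.00·0.0118333 / (1 − 1.01183^(−60)).
Denominator 1 − (1+r)^(−60) = 0.506302361.
P = 39.05 / 0.506302361 ≈ 77.13.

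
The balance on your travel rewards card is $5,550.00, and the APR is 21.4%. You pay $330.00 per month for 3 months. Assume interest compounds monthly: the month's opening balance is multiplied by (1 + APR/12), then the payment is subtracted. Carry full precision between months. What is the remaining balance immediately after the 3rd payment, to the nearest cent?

$4,844.49

Monthly rate r = 21.4%/12 = 1.78333% = 0.0178333.
Each month: B ← B·(1+r) − $330.00.
Month 1: interest $98.97; balance after payment $5,318.98.
Month 2: interest $94.86; balance after payment $5,083.83.
Month 3: interest $90.66; balance after payment $4,844.49.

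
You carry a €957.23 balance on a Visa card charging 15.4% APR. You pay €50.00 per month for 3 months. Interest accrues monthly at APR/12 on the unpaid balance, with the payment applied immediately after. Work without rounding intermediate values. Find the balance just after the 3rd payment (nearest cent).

Monthly rate r = 15.4%/12 = 1.28333% = 0.0128333.
Each month: B ← B·(1+r) − €50.00.
Month 1: interest €12.28; balance after payment €919.51.
Month 2: interest €11.80; balance after payment €881.31.
Month 3: interest €11.31; balance after payment €842.63.

€842.63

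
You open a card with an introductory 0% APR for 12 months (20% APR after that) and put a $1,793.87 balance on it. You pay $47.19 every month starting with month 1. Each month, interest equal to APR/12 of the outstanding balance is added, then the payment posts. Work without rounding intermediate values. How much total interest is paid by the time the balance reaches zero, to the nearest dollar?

$395

Promo months 1–12 at r₀ = 0%/12 = 0; months 13+ at r₁ = 20%/12 = 0.0166667.
After month 12 (no interest yet): B = $1,793.87 − 12·$47.19 = $1,227.59.
Then at r₁ with $47.19/mo: n₂ = −ln(1 − r₁·B/P)/ln(1+r₁) ≈ 34.39 → 35 more payments.
Total paid = 46·$47.19 + $18.34 = $2,189.08; interest = $2,189.08 − $1,793.87 = $395.21.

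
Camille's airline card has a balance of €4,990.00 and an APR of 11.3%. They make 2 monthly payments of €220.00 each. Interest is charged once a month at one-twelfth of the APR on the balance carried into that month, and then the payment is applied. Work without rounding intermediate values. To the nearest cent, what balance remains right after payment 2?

Monthly rate r = 11.3%/12 = 0.941667% = 0.00941667.
Each month: B ← B·(1+r) − €220.00.
Month 1: interest €46.99; balance after payment €4,816.99.
Month 2: interest €45.36; balance after payment €4,642.35.

€4,642.35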